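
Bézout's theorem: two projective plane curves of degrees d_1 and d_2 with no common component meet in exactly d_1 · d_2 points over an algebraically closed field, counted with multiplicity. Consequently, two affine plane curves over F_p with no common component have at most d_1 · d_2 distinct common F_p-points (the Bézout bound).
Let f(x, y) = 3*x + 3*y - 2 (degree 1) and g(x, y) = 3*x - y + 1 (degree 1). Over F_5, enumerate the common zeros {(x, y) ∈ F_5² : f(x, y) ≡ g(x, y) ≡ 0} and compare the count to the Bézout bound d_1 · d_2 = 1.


Common zeros: {(2, 2)}; count = 1; Bézout bound = 1.

deg(f) = 1, deg(g) = 1, so Bézout bound = 1.
Scan x ∈ F_5. For each x, list the y ∈ F_5 with f(x, y) ≡ 0 and those with g(x, y) ≡ 0 (mod 5); the common zeros in that column are the intersection.
  x = 0: f ≡ 0 at y ∈ {4}; g ≡ 0 at y ∈ {1}; common: ∅.
  x = 1: f ≡ 0 at y ∈ {3}; g ≡ 0 at y ∈ {4}; common: ∅.
  x = 2: f ≡ 0 at y ∈ {2}; g ≡ 0 at y ∈ {2}; common: {2}.
  x = 3: f ≡ 0 at y ∈ {1}; g ≡ 0 at y ∈ {0}; common: ∅.
  x = 4: f ≡ 0 at y ∈ {0}; g ≡ 0 at y ∈ {3}; common: ∅.
Collecting: common zeros = {(2, 2)}, so the count is 1.
Comparison with the Bézout bound: 1 ≤ 1 = deg(f)·deg(g), as expected for curves with no common component (the bound is attained).


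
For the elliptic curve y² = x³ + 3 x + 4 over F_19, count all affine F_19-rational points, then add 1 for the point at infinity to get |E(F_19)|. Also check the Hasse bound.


Affine points = {(0, 2), (0, 17), (4, 2), (4, 17), (5, 7), (5, 12), (7, 8), (7, 11), (9, 0), (11, 0), (12, 1), (12, 18), (13, 6), (13, 13), (14, 4), (14, 15), (15, 2), (15, 17), (16, 5), (16, 14), (17, 3), (17, 16), (18, 0)}; affine count = 23; |E(F_19)| = 24.

Discriminant check: Δ ∝ 4a³ + 27b² = 4·3³ + 27·4² = 4·27 + 27·16 ≡ 8 (mod 19). Nonzero ⇒ E is nonsingular.
For each x ∈ F_19, compute rhs = x³ + 3·x + 4 mod 19, then count y ∈ F_19 with y² ≡ rhs.
  x = 0: rhs = 4, matching y values: 2, 17 (2 points).
  x = 1: rhs = 8, matching y values: none (0 points).
  x = 2: rhs = 18, matching y values: none (0 points).
  x = 3: rhs = 2, matching y values: none (0 points).
  x = 4: rhs = 4, matching y values: 2, 17 (2 points).
  x = 5: rhs = 11, matching y values: 7, 12 (2 points).
  x = 6: rhs = 10, matching y values: none (0 points).
  x = 7: rhs = 7, matching y values: 8, 11 (2 points).
  x = 8: rhs = 8, matching y values: none (0 points).
  x = 9: rhs = 0, matching y values: 0 (1 points).
  x = 10: rhs = 8, matching y values: none (0 points).
  x = 11: rhs = 0, matching y values: 0 (1 points).
  x = 12: rhs = 1, matching y values: 1, 18 (2 points).
  x = 13: rhs = 17, matching y values: 6, 13 (2 points).
  x = 14: rhs = 16, matching y values: 4, 15 (2 points).
  x = 15: rhs = 4, matching y values: 2, 17 (2 points).
  x = 16: rhs = 6, matching y values: 5, 14 (2 points).
  x = 17: rhs = 9, matching y values: 3, 16 (2 points).
  x = 18: rhs = 0, matching y values: 0 (1 points).
Total affine count: 23.
Full point count |E(F_19)| = 23 + 1 = 24.
Hasse bound: |24 − (19+1)| = |4| = 4 ≤ 2√19 ≈ 8.7178 ✓.


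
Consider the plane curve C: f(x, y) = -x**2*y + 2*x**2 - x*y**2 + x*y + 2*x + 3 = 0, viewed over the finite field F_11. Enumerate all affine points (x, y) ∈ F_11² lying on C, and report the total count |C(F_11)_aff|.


Affine F_11-points: {(2, 1), (2, 9), (7, 1), (7, 4), (10, 4), (10, 9)}; count = 6.

For each of the 121 pairs (x, y) ∈ F_11², evaluate f(x, y) mod 11. Record the zeros.
  x = 0: [0↦3, 1↦3, 2↦3, 3↦3, 4↦3, 5↦3, 6↦3, 7↦3, 8↦3, 9↦3, 10↦3]  zeros at y ∈ ∅
  x = 1: [0↦7, 1↦6, 2↦3, 3↦9, 4↦2, 5↦4, 6↦4, 7↦2, 8↦9, 9↦3, 10↦6]  zeros at y ∈ ∅
  x = 2: [0↦4, 1↦0, 2↦3, 3↦2, 4↦8, 5↦10, 6↦8, 7↦2, 8↦3, 9↦0, 10↦4]  zeros at y ∈ {1, 9}
  x = 3: [0↦5, 1↦7, 2↦3, 3↦4, 4↦10, 5↦10, 6↦4, 7↦3, 8↦7, 9↦5, 10↦8]  zeros at y ∈ ∅
  x = 4: [0↦10, 1↦5, 2↦3, 3↦4, 4↦8, 5↦4, 6↦3, 7↦5, 8↦10, 9↦7, 10↦7]  zeros at y ∈ ∅
  x = 5: [0↦8, 1↦5, 2↦3, 3↦2, 4↦2, 5↦3, 6↦5, 7↦8, 8↦1, 9↦6, 10↦1]  zeros at y ∈ ∅
  x = 6: [0↦10, 1↦7, 2↦3, 3↦9, 4↦3, 5↦7, 6↦10, 7↦1, 8↦2, 9↦2, 10↦1]  zeros at y ∈ ∅
  x = 7: [0↦5, 1↦0, 2↦3, 3↦3, 4↦0, 5↦5, 6↦7, 7↦6, 8↦2, 9↦6, 10↦7]  zeros at y ∈ {1, 4}
  x = 8: [0↦4, 1↦6, 2↦3, 3↦6, 4↦4, 5↦8, 6↦7, 7↦1, 8↦1, 9↦7, 10↦8]  zeros at y ∈ ∅
  x = 9: [0↦7, 1↦3, 2↦3, 3↦7, 4↦4, 5↦5, 6↦10, 7↦8, 8↦10, 9↦5, 10↦4]  zeros at y ∈ ∅
  x = 10: [0↦3, 1↦2, 2↦3, 3↦6, 4↦0, 5↦7, 6↦5, 7↦5, 8↦7, 9↦0, 10↦6]  zeros at y ∈ {4, 9}
Collecting zeros: affine points = {(2, 1), (2, 9), (7, 1), (7, 4), (10, 4), (10, 9)}.
Total count |C(F_11)_aff| = 6.


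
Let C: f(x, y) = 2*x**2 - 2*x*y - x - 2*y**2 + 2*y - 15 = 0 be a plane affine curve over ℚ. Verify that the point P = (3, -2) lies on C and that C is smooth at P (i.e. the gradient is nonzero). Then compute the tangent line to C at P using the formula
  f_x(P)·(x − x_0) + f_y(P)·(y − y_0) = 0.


Tangent line at P: 15*x + 4*y - 37 = 0.

Step 1: f(3, -2) = 0, so P lies on C.
Step 2: partial derivatives
  f_x(x, y) = 4*x - 2*y - 1, f_y(x, y) = -2*x - 4*y + 2.
  f_x(P) = 15, f_y(P) = 4 (gradient nonzero, so P is smooth).
Step 3: tangent line at P: 15·(x − 3) + 4·(y − -2) = 0.
Expanding: 15*x + 4*y - 37 = 0.


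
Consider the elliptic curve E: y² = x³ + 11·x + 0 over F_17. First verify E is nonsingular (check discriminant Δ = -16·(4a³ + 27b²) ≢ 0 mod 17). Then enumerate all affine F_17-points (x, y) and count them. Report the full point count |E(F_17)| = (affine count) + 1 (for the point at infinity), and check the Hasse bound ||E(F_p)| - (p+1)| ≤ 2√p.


Affine points = {(0, 0), (2, 8), (2, 9), (3, 3), (3, 14), (14, 5), (14, 12), (15, 2), (15, 15)}; affine count = 9; |E(F_17)| = 10.

Discriminant check: Δ ∝ 4a³ + 27b² = 4·11³ + 27·0² = 4·1331 + 27·0 ≡ 3 (mod 17). Nonzero ⇒ E is nonsingular.
For each x ∈ F_17, compute rhs = x³ + 11·x + 0 mod 17, then count y ∈ F_17 with y² ≡ rhs.
  x = 0: rhs = 0, matching y values: 0 (1 points).
  x = 1: rhs = 12, matching y values: none (0 points).
  x = 2: rhs = 13, matching y values: 8, 9 (2 points).
  x = 3: rhs = 9, matching y values: 3, 14 (2 points).
  x = 4: rhs = 6, matching y values: none (0 points).
  x = 5: rhs = 10, matching y values: none (0 points).
  x = 6: rhs = 10, matching y values: none (0 points).
  x = 7: rhs = 12, matching y values: none (0 points).
  x = 8: rhs = 5, matching y values: none (0 points).
  x = 9: rhs = 12, matching y values: none (0 points).
  x = 10: rhs = 5, matching y values: none (0 points).
  x = 11: rhs = 7, matching y values: none (0 points).
  x = 12: rhs = 7, matching y values: none (0 points).
  x = 13: rhs = 11, matching y values: none (0 points).
  x = 14: rhs = 8, matching y values: 5, 12 (2 points).
  x = 15: rhs = 4, matching y values: 2, 15 (2 points).
  x = 16: rhs = 5, matching y values: none (0 points).
Total affine count: 9.
Full point count |E(F_17)| = 9 + 1 = 10.
Hasse bound: |10 − (17+1)| = |-8| = 8 ≤ 2√17 ≈ 8.2462 ✓.


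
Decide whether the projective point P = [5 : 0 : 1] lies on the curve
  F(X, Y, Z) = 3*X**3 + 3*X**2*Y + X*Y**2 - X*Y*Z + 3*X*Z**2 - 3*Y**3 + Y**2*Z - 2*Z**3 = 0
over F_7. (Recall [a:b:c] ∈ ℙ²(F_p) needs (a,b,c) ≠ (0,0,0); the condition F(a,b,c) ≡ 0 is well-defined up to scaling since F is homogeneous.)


F(5,0,1) ≡ 3 (mod 7); P is NOT on the curve.

Evaluate F(5, 0, 1) term-by-term (mod 7).
  3*X**3 ↦ 3·125·1·1 = 375
  3*X**2*Y ↦ 3·25·0·1 = 0
  X*Y**2 ↦ 1·5·0·1 = 0
  -X*Y*Z ↦ -1·5·0·1 = 0
  3*X*Z**2 ↦ 3·5·1·1 = 15
  -3*Y**3 ↦ -3·1·0·1 = 0
  Y**2*Z ↦ 1·1·0·1 = 0
  -2*Z**3 ↦ -2·1·1·1 = -2
Sum: F(5, 0, 1) = (375) + (0) + (0) + (0) + (15) + (0) + (0) + (-2) = 388.
Reducing mod 7: 388 ≡ 3 (mod 7).
Since F(a, b, c) ≡ 3 ≠ 0 (mod 7), P does NOT lie on the curve.


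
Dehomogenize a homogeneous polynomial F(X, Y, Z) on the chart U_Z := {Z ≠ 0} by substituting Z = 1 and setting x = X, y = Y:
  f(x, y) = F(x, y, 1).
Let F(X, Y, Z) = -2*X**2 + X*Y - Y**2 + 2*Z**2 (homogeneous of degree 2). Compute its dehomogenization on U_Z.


f(x, y) = -2*x**2 + x*y - y**2 + 2

On U_Z we set Z = 1. Each monomial c·X^i·Y^j·Z^k in F becomes c·x^i·y^j·1^k = c·x^i·y^j.
Substituting Z = 1: F(X, Y, 1) = -2*x**2 + x*y - y**2 + 2.
Note: deg(f) ≤ deg(F) = 2; strict inequality happens when F is divisible by Z (lost terms).


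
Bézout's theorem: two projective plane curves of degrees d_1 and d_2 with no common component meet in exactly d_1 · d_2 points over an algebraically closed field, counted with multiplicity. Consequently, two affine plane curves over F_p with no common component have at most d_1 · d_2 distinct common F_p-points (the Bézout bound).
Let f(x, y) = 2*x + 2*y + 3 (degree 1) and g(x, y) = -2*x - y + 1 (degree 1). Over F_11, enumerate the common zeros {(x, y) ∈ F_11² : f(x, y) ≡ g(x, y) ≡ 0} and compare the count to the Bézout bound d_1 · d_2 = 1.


Common zeros: {(8, 7)}; count = 1; Bézout bound = 1.

deg(f) = 1, deg(g) = 1, so Bézout bound = 1.
Scan x ∈ F_11. For each x, list the y ∈ F_11 with f(x, y) ≡ 0 and those with g(x, y) ≡ 0 (mod 11); the common zeros in that column are the intersection.
  x = 0: f ≡ 0 at y ∈ {4}; g ≡ 0 at y ∈ {1}; common: ∅.
  x = 1: f ≡ 0 at y ∈ {3}; g ≡ 0 at y ∈ {10}; common: ∅.
  x = 2: f ≡ 0 at y ∈ {2}; g ≡ 0 at y ∈ {8}; common: ∅.
  x = 3: f ≡ 0 at y ∈ {1}; g ≡ 0 at y ∈ {6}; common: ∅.
  x = 4: f ≡ 0 at y ∈ {0}; g ≡ 0 at y ∈ {4}; common: ∅.
  x = 5: f ≡ 0 at y ∈ {10}; g ≡ 0 at y ∈ {2}; common: ∅.
  x = 6: f ≡ 0 at y ∈ {9}; g ≡ 0 at y ∈ {0}; common: ∅.
  x = 7: f ≡ 0 at y ∈ {8}; g ≡ 0 at y ∈ {9}; common: ∅.
  x = 8: f ≡ 0 at y ∈ {7}; g ≡ 0 at y ∈ {7}; common: {7}.
  x = 9: f ≡ 0 at y ∈ {6}; g ≡ 0 at y ∈ {5}; common: ∅.
  x = 10: f ≡ 0 at y ∈ {5}; g ≡ 0 at y ∈ {3}; common: ∅.
Collecting: common zeros = {(8, 7)}, so the count is 1.
Comparison with the Bézout bound: 1 ≤ 1 = deg(f)·deg(g), as expected for curves with no common component (the bound is attained).


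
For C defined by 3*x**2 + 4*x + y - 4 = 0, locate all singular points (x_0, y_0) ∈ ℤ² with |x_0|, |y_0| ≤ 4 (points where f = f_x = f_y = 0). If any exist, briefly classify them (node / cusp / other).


No singular points in the scanned grid; C is smooth there.

Compute partial derivatives:
  f_x = 6*x + 4.
  f_y = 1.
f_y = 1 is a nonzero constant, so f_y never vanishes: no point (x, y) can satisfy f = f_x = f_y = 0. In particular no (x, y) ∈ {−4, ..., 4}² is singular; the curve is smooth.


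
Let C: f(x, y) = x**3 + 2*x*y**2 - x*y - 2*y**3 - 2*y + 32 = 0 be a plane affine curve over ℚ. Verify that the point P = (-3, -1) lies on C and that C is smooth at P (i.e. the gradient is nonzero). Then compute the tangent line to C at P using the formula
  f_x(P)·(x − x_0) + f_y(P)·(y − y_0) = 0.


Tangent line at P: 30*x + 7*y + 97 = 0.

Step 1: f(-3, -1) = 0, so P lies on C.
Step 2: partial derivatives
  f_x(x, y) = 3*x**2 + 2*y**2 - y, f_y(x, y) = 4*x*y - x - 6*y**2 - 2.
  f_x(P) = 30, f_y(P) = 7 (gradient nonzero, so P is smooth).
Step 3: tangent line at P: 30·(x − -3) + 7·(y − -1) = 0.
Expanding: 30*x + 7*y + 97 = 0.


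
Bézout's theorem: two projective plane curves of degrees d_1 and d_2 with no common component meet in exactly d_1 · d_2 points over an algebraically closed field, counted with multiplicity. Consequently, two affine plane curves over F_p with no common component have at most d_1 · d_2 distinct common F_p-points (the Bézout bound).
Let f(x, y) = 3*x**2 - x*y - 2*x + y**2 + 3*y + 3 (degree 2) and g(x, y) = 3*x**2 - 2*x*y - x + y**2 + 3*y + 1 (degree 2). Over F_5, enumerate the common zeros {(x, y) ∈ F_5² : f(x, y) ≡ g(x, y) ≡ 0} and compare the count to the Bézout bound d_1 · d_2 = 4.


Common zeros: ∅; count = 0; Bézout bound = 4.

deg(f) = 2, deg(g) = 2, so Bézout bound = 4.
Scan x ∈ F_5. For each x, list the y ∈ F_5 with f(x, y) ≡ 0 and those with g(x, y) ≡ 0 (mod 5); the common zeros in that column are the intersection.
  x = 0: f ≡ 0 at y ∈ ∅; g ≡ 0 at y ∈ {1}; common: ∅.
  x = 1: f ≡ 0 at y ∈ ∅; g ≡ 0 at y ∈ {1, 3}; common: ∅.
  x = 2: f ≡ 0 at y ∈ ∅; g ≡ 0 at y ∈ ∅; common: ∅.
  x = 3: f ≡ 0 at y ∈ {1, 4}; g ≡ 0 at y ∈ {0, 3}; common: ∅.
  x = 4: f ≡ 0 at y ∈ {2, 4}; g ≡ 0 at y ∈ {0}; common: ∅.
Collecting: common zeros = ∅, so the count is 0.
Comparison with the Bézout bound: 0 ≤ 4 = deg(f)·deg(g), as expected for curves with no common component (the affine F_5-count falls short of the bound because intersections may lie at infinity, over extension fields, or carry multiplicity).


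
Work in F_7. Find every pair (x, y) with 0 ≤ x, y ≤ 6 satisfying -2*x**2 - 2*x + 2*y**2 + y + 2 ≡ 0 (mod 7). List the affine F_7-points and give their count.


Affine F_7-points: {(2, 1), (2, 2), (3, 4), (3, 6), (4, 1), (4, 2)}; count = 6.

For each of the 49 pairs (x, y) ∈ F_7², evaluate f(x, y) mod 7. Record the zeros.
  x = 0: [0↦2, 1↦5, 2↦5, 3↦2, 4↦3, 5↦1, 6↦3]  zeros at y ∈ ∅
  x = 1: [0↦5, 1↦1, 2↦1, 3↦5, 4↦6, 5↦4, 6↦6]  zeros at y ∈ ∅
  x = 2: [0↦4, 1↦0, 2↦0, 3↦4, 4↦5, 5↦3, 6↦5]  zeros at y ∈ {1, 2}
  x = 3: [0↦6, 1↦2, 2↦2, 3↦6, 4↦0, 5↦5, 6↦0]  zeros at y ∈ {4, 6}
  x = 4: [0↦4, 1↦0, 2↦0, 3↦4, 4↦5, 5↦3, 6↦5]  zeros at y ∈ {1, 2}
  x = 5: [0↦5, 1↦1, 2↦1, 3↦5, 4↦6, 5↦4, 6↦6]  zeros at y ∈ ∅
  x = 6: [0↦2, 1↦5, 2↦5, 3↦2, 4↦3, 5↦1, 6↦3]  zeros at y ∈ ∅
Collecting zeros: affine points = {(2, 1), (2, 2), (3, 4), (3, 6), (4, 1), (4, 2)}.
Total count |C(F_7)_aff| = 6.


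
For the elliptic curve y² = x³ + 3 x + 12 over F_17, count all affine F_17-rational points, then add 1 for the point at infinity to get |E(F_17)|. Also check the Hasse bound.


Affine points = {(1, 4), (1, 13), (2, 3), (2, 14), (5, 4), (5, 13), (6, 5), (6, 12), (7, 6), (7, 11), (8, 2), (8, 15), (11, 4), (11, 13), (12, 5), (12, 12), (13, 2), (13, 15), (15, 7), (15, 10), (16, 5), (16, 12)}; affine count = 22; |E(F_17)| = 23.

Discriminant check: Δ ∝ 4a³ + 27b² = 4·3³ + 27·12² = 4·27 + 27·144 ≡ 1 (mod 17). Nonzero ⇒ E is nonsingular.
For each x ∈ F_17, compute rhs = x³ + 3·x + 12 mod 17, then count y ∈ F_17 with y² ≡ rhs.
  x = 0: rhs = 12, matching y values: none (0 points).
  x = 1: rhs = 16, matching y values: 4, 13 (2 points).
  x = 2: rhs = 9, matching y values: 3, 14 (2 points).
  x = 3: rhs = 14, matching y values: none (0 points).
  x = 4: rhs = 3, matching y values: none (0 points).
  x = 5: rhs = 16, matching y values: 4, 13 (2 points).
  x = 6: rhs = 8, matching y values: 5, 12 (2 points).
  x = 7: rhs = 2, matching y values: 6, 11 (2 points).
  x = 8: rhs = 4, matching y values: 2, 15 (2 points).
  x = 9: rhs = 3, matching y values: none (0 points).
  x = 10: rhs = 5, matching y values: none (0 points).
  x = 11: rhs = 16, matching y values: 4, 13 (2 points).
  x = 12: rhs = 8, matching y values: 5, 12 (2 points).
  x = 13: rhs = 4, matching y values: 2, 15 (2 points).
  x = 14: rhs = 10, matching y values: none (0 points).
  x = 15: rhs = 15, matching y values: 7, 10 (2 points).
  x = 16: rhs = 8, matching y values: 5, 12 (2 points).
Total affine count: 22.
Full point count |E(F_17)| = 22 + 1 = 23.
Hasse bound: |23 − (17+1)| = |5| = 5 ≤ 2√17 ≈ 8.2462 ✓.


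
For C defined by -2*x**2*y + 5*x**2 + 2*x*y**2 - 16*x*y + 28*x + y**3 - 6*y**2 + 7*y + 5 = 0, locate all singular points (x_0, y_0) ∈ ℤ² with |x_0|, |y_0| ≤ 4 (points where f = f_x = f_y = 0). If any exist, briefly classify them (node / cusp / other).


Singular points: {(-1, 3)}; classification: node.

Compute partial derivatives:
  f_x = -4*x*y + 10*x + 2*y**2 - 16*y + 28.
  f_y = -2*x**2 + 4*x*y - 16*x + 3*y**2 - 12*y + 7.
Scan x_0 ∈ {−4, ..., 4}. For each x_0, f_y(x_0, y) is a polynomial in y; find its integer roots y ∈ {−4, ..., 4}, then test f_x and f at those candidates.
  x = -4: f_y(-4, y) = 3*y**2 - 28*y + 39; no integer root y with |y| ≤ 4.
  x = -3: f_y(-3, y) = 3*y**2 - 24*y + 37; no integer root y with |y| ≤ 4.
  x = -2: f_y(-2, y) = 3*y**2 - 20*y + 31; no integer root y with |y| ≤ 4.
  x = -1: f_y(-1, y) = 3*y**2 - 16*y + 21; vanishes at y ∈ {3}. (-1, 3): f_x = 0, f = 0 — SINGULAR.
  x = 0: f_y(0, y) = 3*y**2 - 12*y + 7; no integer root y with |y| ≤ 4.
  x = 1: f_y(1, y) = 3*y**2 - 8*y - 11; vanishes at y ∈ {-1}. (1, -1): f_x = 60 ≠ 0.
  x = 2: f_y(2, y) = 3*y**2 - 4*y - 33; no integer root y with |y| ≤ 4.
  x = 3: f_y(3, y) = 3*y**2 - 59; no integer root y with |y| ≤ 4.
  x = 4: f_y(4, y) = 3*y**2 + 4*y - 89; no integer root y with |y| ≤ 4.
Only singular point on the grid: (-1, 3).
Classify: substitute x = -1 + u, y = 3 + v and expand: f = -2*u**2*v - u**2 + 2*u*v**2 + v**3 + v**2.
No constant or linear terms (consistent with a singular point). Quadratic part: -u**2 + v**2. Cubic part: -2*u**2*v + 2*u*v**2 + v**3.
The quadratic part v**2 - u**2 = (v − u)(v + u) splits into two distinct linear factors, so there are two distinct tangent lines y − 3 = ±(x − -1) — this is a node (ordinary double point).
Classification: node.


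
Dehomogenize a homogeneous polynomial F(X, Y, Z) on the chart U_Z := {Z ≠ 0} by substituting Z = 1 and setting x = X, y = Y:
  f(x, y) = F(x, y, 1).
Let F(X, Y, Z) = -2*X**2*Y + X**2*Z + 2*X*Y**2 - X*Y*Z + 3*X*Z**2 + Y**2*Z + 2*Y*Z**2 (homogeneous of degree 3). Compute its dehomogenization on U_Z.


f(x, y) = -2*x**2*y + x**2 + 2*x*y**2 - x*y + 3*x + y**2 + 2*y

On U_Z we set Z = 1. Each monomial c·X^i·Y^j·Z^k in F becomes c·x^i·y^j·1^k = c·x^i·y^j.
Substituting Z = 1: F(X, Y, 1) = -2*x**2*y + x**2 + 2*x*y**2 - x*y + 3*x + y**2 + 2*y.
Note: deg(f) ≤ deg(F) = 3; strict inequality happens when F is divisible by Z (lost terms).


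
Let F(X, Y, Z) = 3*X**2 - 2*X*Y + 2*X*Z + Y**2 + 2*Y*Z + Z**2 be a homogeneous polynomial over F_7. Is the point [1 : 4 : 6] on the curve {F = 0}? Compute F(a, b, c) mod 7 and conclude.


F(1,4,6) ≡ 2 (mod 7); P is NOT on the curve.

Evaluate F(1, 4, 6) term-by-term (mod 7).
  3*X**2 ↦ 3·1·1·1 = 3
  -2*X*Y ↦ -2·1·4·1 = -8
  2*X*Z ↦ 2·1·1·6 = 12
  Y**2 ↦ 1·1·16·1 = 16
  2*Y*Z ↦ 2·1·4·6 = 48
  Z**2 ↦ 1·1·1·36 = 36
Sum: F(1, 4, 6) = (3) + (-8) + (12) + (16) + (48) + (36) = 107.
Reducing mod 7: 107 ≡ 2 (mod 7).
Since F(a, b, c) ≡ 2 ≠ 0 (mod 7), P does NOT lie on the curve.


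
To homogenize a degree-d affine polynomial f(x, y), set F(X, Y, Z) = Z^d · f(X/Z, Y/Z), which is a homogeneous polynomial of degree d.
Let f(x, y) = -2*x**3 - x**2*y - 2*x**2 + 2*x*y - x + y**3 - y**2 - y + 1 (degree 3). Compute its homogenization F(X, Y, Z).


F(X, Y, Z) = -2*X**3 - X**2*Y - 2*X**2*Z + 2*X*Y*Z - X*Z**2 + Y**3 - Y**2*Z - Y*Z**2 + Z**3

deg(f) = 3.
Substitute x = X/Z, y = Y/Z into f, then multiply by Z^3.
  monomial -2·x^3·y^0 ↦ -2·X^3·Y^0·Z^0.
  monomial -1·x^2·y^1 ↦ -1·X^2·Y^1·Z^0.
  monomial -2·x^2·y^0 ↦ -2·X^2·Y^0·Z^1.
  monomial 2·x^1·y^1 ↦ 2·X^1·Y^1·Z^1.
  monomial -1·x^1·y^0 ↦ -1·X^1·Y^0·Z^2.
  monomial 1·x^0·y^3 ↦ 1·X^0·Y^3·Z^0.
  monomial -1·x^0·y^2 ↦ -1·X^0·Y^2·Z^1.
  monomial -1·x^0·y^1 ↦ -1·X^0·Y^1·Z^2.
  monomial 1·x^0·y^0 ↦ 1·X^0·Y^0·Z^3.
Collecting: F(X, Y, Z) = -2*X**3 - X**2*Y - 2*X**2*Z + 2*X*Y*Z - X*Z**2 + Y**3 - Y**2*Z - Y*Z**2 + Z**3.


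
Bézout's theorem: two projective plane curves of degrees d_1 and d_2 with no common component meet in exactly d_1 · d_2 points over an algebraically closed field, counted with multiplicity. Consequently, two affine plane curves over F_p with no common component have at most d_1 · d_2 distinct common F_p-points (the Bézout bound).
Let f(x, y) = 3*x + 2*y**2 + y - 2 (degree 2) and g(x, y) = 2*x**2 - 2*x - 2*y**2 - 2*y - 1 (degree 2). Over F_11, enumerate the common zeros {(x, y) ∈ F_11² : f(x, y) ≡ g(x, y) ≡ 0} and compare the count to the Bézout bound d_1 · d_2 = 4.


Common zeros: {(6, 9)}; count = 1; Bézout bound = 4.

deg(f) = 2, deg(g) = 2, so Bézout bound = 4.
Scan x ∈ F_11. For each x, list the y ∈ F_11 with f(x, y) ≡ 0 and those with g(x, y) ≡ 0 (mod 11); the common zeros in that column are the intersection.
  x = 0: f ≡ 0 at y ∈ ∅; g ≡ 0 at y ∈ ∅; common: ∅.
  x = 1: f ≡ 0 at y ∈ {2, 3}; g ≡ 0 at y ∈ ∅; common: ∅.
  x = 2: f ≡ 0 at y ∈ ∅; g ≡ 0 at y ∈ ∅; common: ∅.
  x = 3: f ≡ 0 at y ∈ {8}; g ≡ 0 at y ∈ {0, 10}; common: ∅.
  x = 4: f ≡ 0 at y ∈ {6, 10}; g ≡ 0 at y ∈ {2, 8}; common: ∅.
  x = 5: f ≡ 0 at y ∈ ∅; g ≡ 0 at y ∈ ∅; common: ∅.
  x = 6: f ≡ 0 at y ∈ {7, 9}; g ≡ 0 at y ∈ {1, 9}; common: {9}.
  x = 7: f ≡ 0 at y ∈ {1, 4}; g ≡ 0 at y ∈ ∅; common: ∅.
  x = 8: f ≡ 0 at y ∈ {0, 5}; g ≡ 0 at y ∈ {2, 8}; common: ∅.
  x = 9: f ≡ 0 at y ∈ ∅; g ≡ 0 at y ∈ {0, 10}; common: ∅.
  x = 10: f ≡ 0 at y ∈ ∅; g ≡ 0 at y ∈ ∅; common: ∅.
Collecting: common zeros = {(6, 9)}, so the count is 1.
Comparison with the Bézout bound: 1 ≤ 4 = deg(f)·deg(g), as expected for curves with no common component (the affine F_11-count falls short of the bound because intersections may lie at infinity, over extension fields, or carry multiplicity).


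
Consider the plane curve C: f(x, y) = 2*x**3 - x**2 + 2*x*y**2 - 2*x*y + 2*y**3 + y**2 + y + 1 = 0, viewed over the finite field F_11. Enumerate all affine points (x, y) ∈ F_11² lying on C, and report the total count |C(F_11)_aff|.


Affine F_11-points: {(1, 8), (1, 9), (2, 4), (5, 3), (7, 0)}; count = 5.

For each of the 121 pairs (x, y) ∈ F_11², evaluate f(x, y) mod 11. Record the zeros.
  x = 0: [0↦1, 1↦5, 2↦1, 3↦1, 4↦6, 5↦6, 6↦2, 7↦6, 8↦8, 9↦9, 10↦10]  zeros at y ∈ ∅
  x = 1: [0↦2, 1↦6, 2↦6, 3↦3, 4↦9, 5↦3, 6↦8, 7↦3, 8↦0, 9↦0, 10↦4]  zeros at y ∈ {8, 9}
  x = 2: [0↦2, 1↦6, 2↦10, 3↦4, 4↦0, 5↦10, 6↦2, 7↦10, 8↦2, 9↦1, 10↦8]  zeros at y ∈ {4}
  x = 3: [0↦2, 1↦6, 2↦3, 3↦5, 4↦2, 5↦6, 6↦7, 7↦6, 8↦4, 9↦2, 10↦1]  zeros at y ∈ ∅
  x = 4: [0↦3, 1↦7, 2↦8, 3↦7, 4↦5, 5↦3, 6↦2, 7↦3, 8↦7, 9↦4, 10↦6]  zeros at y ∈ ∅
  x = 5: [0↦6, 1↦10, 2↦4, 3↦0, 4↦10, 5↦2, 6↦10, 7↦2, 8↦1, 9↦8, 10↦2]  zeros at y ∈ {3}
  x = 6: [0↦1, 1↦5, 2↦3, 3↦7, 4↦7, 5↦4, 6↦10, 7↦4, 8↦9, 9↦4, 10↦1]  zeros at y ∈ ∅
  x = 7: [0↦0, 1↦4, 2↦6, 3↦7, 4↦8, 5↦10, 6↦3, 7↦10, 8↦10, 9↦4, 10↦4]  zeros at y ∈ {0}
  x = 8: [0↦4, 1↦8, 2↦3, 3↦1, 4↦3, 5↦10, 6↦1, 7↦10, 8↦5, 9↦9, 10↦1]  zeros at y ∈ ∅
  x = 9: [0↦3, 1↦7, 2↦6, 3↦1, 4↦4, 5↦5, 6↦5, 7↦5, 8↦6, 9↦9, 10↦4]  zeros at y ∈ ∅
  x = 10: [0↦9, 1↦2, 2↦5, 3↦8, 4↦1, 5↦7, 6↦5, 7↦7, 8↦3, 9↦5, 10↦3]  zeros at y ∈ ∅
Collecting zeros: affine points = {(1, 8), (1, 9), (2, 4), (5, 3), (7, 0)}.
Total count |C(F_11)_aff| = 5.


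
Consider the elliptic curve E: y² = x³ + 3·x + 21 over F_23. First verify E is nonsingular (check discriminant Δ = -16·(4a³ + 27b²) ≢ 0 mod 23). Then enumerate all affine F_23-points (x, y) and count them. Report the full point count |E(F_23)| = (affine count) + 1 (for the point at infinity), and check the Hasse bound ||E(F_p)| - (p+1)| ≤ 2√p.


Affine points = {(1, 5), (1, 18), (2, 9), (2, 14), (5, 0), (6, 5), (6, 18), (9, 8), (9, 15), (10, 4), (10, 19), (13, 7), (13, 16), (14, 1), (14, 22), (16, 5), (16, 18), (20, 10), (20, 13)}; affine count = 19; |E(F_23)| = 20.

Discriminant check: Δ ∝ 4a³ + 27b² = 4·3³ + 27·21² = 4·27 + 27·441 ≡ 9 (mod 23). Nonzero ⇒ E is nonsingular.
For each x ∈ F_23, compute rhs = x³ + 3·x + 21 mod 23, then count y ∈ F_23 with y² ≡ rhs.
  x = 0: rhs = 21, matching y values: none (0 points).
  x = 1: rhs = 2, matching y values: 5, 18 (2 points).
  x = 2: rhs = 12, matching y values: 9, 14 (2 points).
  x = 3: rhs = 11, matching y values: none (0 points).
  x = 4: rhs = 5, matching y values: none (0 points).
  x = 5: rhs = 0, matching y values: 0 (1 points).
  x = 6: rhs = 2, matching y values: 5, 18 (2 points).
  x = 7: rhs = 17, matching y values: none (0 points).
  x = 8: rhs = 5, matching y values: none (0 points).
  x = 9: rhs = 18, matching y values: 8, 15 (2 points).
  x = 10: rhs = 16, matching y values: 4, 19 (2 points).
  x = 11: rhs = 5, matching y values: none (0 points).
  x = 12: rhs = 14, matching y values: none (0 points).
  x = 13: rhs = 3, matching y values: 7, 16 (2 points).
  x = 14: rhs = 1, matching y values: 1, 22 (2 points).
  x = 15: rhs = 14, matching y values: none (0 points).
  x = 16: rhs = 2, matching y values: 5, 18 (2 points).
  x = 17: rhs = 17, matching y values: none (0 points).
  x = 18: rhs = 19, matching y values: none (0 points).
  x = 19: rhs = 14, matching y values: none (0 points).
  x = 20: rhs = 8, matching y values: 10, 13 (2 points).
  x = 21: rhs = 7, matching y values: none (0 points).
  x = 22: rhs = 17, matching y values: none (0 points).
Total affine count: 19.
Full point count |E(F_23)| = 19 + 1 = 20.
Hasse bound: |20 − (23+1)| = |-4| = 4 ≤ 2√23 ≈ 9.5917 ✓.


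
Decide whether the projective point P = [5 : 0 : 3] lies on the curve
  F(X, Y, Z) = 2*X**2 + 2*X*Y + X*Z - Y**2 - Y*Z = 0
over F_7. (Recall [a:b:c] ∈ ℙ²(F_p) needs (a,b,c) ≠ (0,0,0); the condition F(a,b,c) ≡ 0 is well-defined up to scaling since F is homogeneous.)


F(5,0,3) ≡ 2 (mod 7); P is NOT on the curve.

Evaluate F(5, 0, 3) term-by-term (mod 7).
  2*X**2 ↦ 2·25·1·1 = 50
  2*X*Y ↦ 2·5·0·1 = 0
  X*Z ↦ 1·5·1·3 = 15
  -Y**2 ↦ -1·1·0·1 = 0
  -Y*Z ↦ -1·1·0·3 = 0
Sum: F(5, 0, 3) = (50) + (0) + (15) + (0) + (0) = 65.
Reducing mod 7: 65 ≡ 2 (mod 7).
Since F(a, b, c) ≡ 2 ≠ 0 (mod 7), P does NOT lie on the curve.


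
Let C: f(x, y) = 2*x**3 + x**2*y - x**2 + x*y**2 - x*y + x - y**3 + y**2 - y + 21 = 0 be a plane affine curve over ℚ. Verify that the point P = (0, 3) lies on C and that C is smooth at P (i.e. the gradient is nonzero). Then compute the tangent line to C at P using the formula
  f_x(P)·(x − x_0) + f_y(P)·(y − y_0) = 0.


Tangent line at P: 7*x - 22*y + 66 = 0.

Step 1: f(0, 3) = 0, so P lies on C.
Step 2: partial derivatives
  f_x(x, y) = 6*x**2 + 2*x*y - 2*x + y**2 - y + 1, f_y(x, y) = x**2 + 2*x*y - x - 3*y**2 + 2*y - 1.
  f_x(P) = 7, f_y(P) = -22 (gradient nonzero, so P is smooth).
Step 3: tangent line at P: 7·(x − 0) + -22·(y − 3) = 0.
Expanding: 7*x - 22*y + 66 = 0.


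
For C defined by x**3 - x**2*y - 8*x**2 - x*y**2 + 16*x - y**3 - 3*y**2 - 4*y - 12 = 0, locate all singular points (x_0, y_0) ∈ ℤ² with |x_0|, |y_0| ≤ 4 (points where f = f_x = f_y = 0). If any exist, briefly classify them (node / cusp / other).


Singular points: {(2, -2)}; classification: cusp.

Compute partial derivatives:
  f_x = 3*x**2 - 2*x*y - 16*x - y**2 + 16.
  f_y = -x**2 - 2*x*y - 3*y**2 - 6*y - 4.
Scan x_0 ∈ {−4, ..., 4}. For each x_0, f_y(x_0, y) is a polynomial in y; find its integer roots y ∈ {−4, ..., 4}, then test f_x and f at those candidates.
  x = -4: f_y(-4, y) = -3*y**2 + 2*y - 20; no integer root y with |y| ≤ 4.
  x = -3: f_y(-3, y) = -3*y**2 - 13; no integer root y with |y| ≤ 4.
  x = -2: f_y(-2, y) = -3*y**2 - 2*y - 8; no integer root y with |y| ≤ 4.
  x = -1: f_y(-1, y) = -3*y**2 - 4*y - 5; no integer root y with |y| ≤ 4.
  x = 0: f_y(0, y) = -3*y**2 - 6*y - 4; no integer root y with |y| ≤ 4.
  x = 1: f_y(1, y) = -3*y**2 - 8*y - 5; vanishes at y ∈ {-1}. (1, -1): f_x = 4 ≠ 0.
  x = 2: f_y(2, y) = -3*y**2 - 10*y - 8; vanishes at y ∈ {-2}. (2, -2): f_x = 0, f = 0 — SINGULAR.
  x = 3: f_y(3, y) = -3*y**2 - 12*y - 13; no integer root y with |y| ≤ 4.
  x = 4: f_y(4, y) = -3*y**2 - 14*y - 20; no integer root y with |y| ≤ 4.
Only singular point on the grid: (2, -2).
Classify: substitute x = 2 + u, y = -2 + v and expand: f = u**3 - u**2*v - u*v**2 - v**3 + v**2.
No constant or linear terms (consistent with a singular point). Quadratic part: v**2. Cubic part: u**3 - u**2*v - u*v**2 - v**3.
The quadratic part v**2 is a perfect square, so there is a single (double) tangent line v = 0, i.e. y = -2. Restricting the cubic part to that line (v = 0) leaves u**3 ≠ 0, so f is not divisible by v and the branch is v² ≈ -u**3 to lowest order — this is a cusp.
Classification: cusp.


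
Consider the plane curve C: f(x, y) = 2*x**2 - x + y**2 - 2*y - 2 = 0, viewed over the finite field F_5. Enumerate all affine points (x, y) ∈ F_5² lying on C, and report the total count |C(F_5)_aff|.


Affine F_5-points: {(4, 1)}; count = 1.

For each of the 25 pairs (x, y) ∈ F_5², evaluate f(x, y) mod 5. Record the zeros.
  x = 0: [0↦3, 1↦2, 2↦3, 3↦1, 4↦1]  zeros at y ∈ ∅
  x = 1: [0↦4, 1↦3, 2↦4, 3↦2, 4↦2]  zeros at y ∈ ∅
  x = 2: [0↦4, 1↦3, 2↦4, 3↦2, 4↦2]  zeros at y ∈ ∅
  x = 3: [0↦3, 1↦2, 2↦3, 3↦1, 4↦1]  zeros at y ∈ ∅
  x = 4: [0↦1, 1↦0, 2↦1, 3↦4, 4↦4]  zeros at y ∈ {1}
Collecting zeros: affine points = {(4, 1)}.
Total count |C(F_5)_aff| = 1.


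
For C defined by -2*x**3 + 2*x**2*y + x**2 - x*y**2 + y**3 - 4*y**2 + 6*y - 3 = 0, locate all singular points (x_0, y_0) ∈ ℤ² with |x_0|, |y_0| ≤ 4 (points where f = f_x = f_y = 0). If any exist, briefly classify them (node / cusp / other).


Singular points: {(1, 2)}; classification: node.

Compute partial derivatives:
  f_x = -6*x**2 + 4*x*y + 2*x - y**2.
  f_y = 2*x**2 - 2*x*y + 3*y**2 - 8*y + 6.
Scan x_0 ∈ {−4, ..., 4}. For each x_0, f_y(x_0, y) is a polynomial in y; find its integer roots y ∈ {−4, ..., 4}, then test f_x and f at those candidates.
  x = -4: f_y(-4, y) = 3*y**2 + 38; no integer root y with |y| ≤ 4.
  x = -3: f_y(-3, y) = 3*y**2 - 2*y + 24; no integer root y with |y| ≤ 4.
  x = -2: f_y(-2, y) = 3*y**2 - 4*y + 14; no integer root y with |y| ≤ 4.
  x = -1: f_y(-1, y) = 3*y**2 - 6*y + 8; no integer root y with |y| ≤ 4.
  x = 0: f_y(0, y) = 3*y**2 - 8*y + 6; no integer root y with |y| ≤ 4.
  x = 1: f_y(1, y) = 3*y**2 - 10*y + 8; vanishes at y ∈ {2}. (1, 2): f_x = 0, f = 0 — SINGULAR.
  x = 2: f_y(2, y) = 3*y**2 - 12*y + 14; no integer root y with |y| ≤ 4.
  x = 3: f_y(3, y) = 3*y**2 - 14*y + 24; no integer root y with |y| ≤ 4.
  x = 4: f_y(4, y) = 3*y**2 - 16*y + 38; no integer root y with |y| ≤ 4.
Only singular point on the grid: (1, 2).
Classify: substitute x = 1 + u, y = 2 + v and expand: f = -2*u**3 + 2*u**2*v - u**2 - u*v**2 + v**3 + v**2.
No constant or linear terms (consistent with a singular point). Quadratic part: -u**2 + v**2. Cubic part: -2*u**3 + 2*u**2*v - u*v**2 + v**3.
The quadratic part v**2 - u**2 = (v − u)(v + u) splits into two distinct linear factors, so there are two distinct tangent lines y − 2 = ±(x − 1) — this is a node (ordinary double point).
Classification: node.


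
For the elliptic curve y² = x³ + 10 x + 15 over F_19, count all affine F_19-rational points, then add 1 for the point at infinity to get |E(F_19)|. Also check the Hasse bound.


Affine points = {(1, 8), (1, 11), (2, 9), (2, 10), (4, 9), (4, 10), (5, 0), (6, 5), (6, 14), (9, 6), (9, 13), (12, 1), (12, 18), (13, 9), (13, 10), (14, 7), (14, 12), (15, 5), (15, 14), (17, 5), (17, 14), (18, 2), (18, 17)}; affine count = 23; |E(F_19)| = 24.

Discriminant check: Δ ∝ 4a³ + 27b² = 4·10³ + 27·15² = 4·1000 + 27·225 ≡ 5 (mod 19). Nonzero ⇒ E is nonsingular.
For each x ∈ F_19, compute rhs = x³ + 10·x + 15 mod 19, then count y ∈ F_19 with y² ≡ rhs.
  x = 0: rhs = 15, matching y values: none (0 points).
  x = 1: rhs = 7, matching y values: 8, 11 (2 points).
  x = 2: rhs = 5, matching y values: 9, 10 (2 points).
  x = 3: rhs = 15, matching y values: none (0 points).
  x = 4: rhs = 5, matching y values: 9, 10 (2 points).
  x = 5: rhs = 0, matching y values: 0 (1 points).
  x = 6: rhs = 6, matching y values: 5, 14 (2 points).
  x = 7: rhs = 10, matching y values: none (0 points).
  x = 8: rhs = 18, matching y values: none (0 points).
  x = 9: rhs = 17, matching y values: 6, 13 (2 points).
  x = 10: rhs = 13, matching y values: none (0 points).
  x = 11: rhs = 12, matching y values: none (0 points).
  x = 12: rhs = 1, matching y values: 1, 18 (2 points).
  x = 13: rhs = 5, matching y values: 9, 10 (2 points).
  x = 14: rhs = 11, matching y values: 7, 12 (2 points).
  x = 15: rhs = 6, matching y values: 5, 14 (2 points).
  x = 16: rhs = 15, matching y values: none (0 points).
  x = 17: rhs = 6, matching y values: 5, 14 (2 points).
  x = 18: rhs = 4, matching y values: 2, 17 (2 points).
Total affine count: 23.
Full point count |E(F_19)| = 23 + 1 = 24.
Hasse bound: |24 − (19+1)| = |4| = 4 ≤ 2√19 ≈ 8.7178 ✓.


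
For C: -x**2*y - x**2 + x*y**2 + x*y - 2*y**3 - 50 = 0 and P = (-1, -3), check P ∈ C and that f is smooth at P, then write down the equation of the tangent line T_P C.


Tangent line at P: 2*x - 50*y - 148 = 0.

Step 1: f(-1, -3) = 0, so P lies on C.
Step 2: partial derivatives
  f_x(x, y) = -2*x*y - 2*x + y**2 + y, f_y(x, y) = -x**2 + 2*x*y + x - 6*y**2.
  f_x(P) = 2, f_y(P) = -50 (gradient nonzero, so P is smooth).
Step 3: tangent line at P: 2·(x − -1) + -50·(y − -3) = 0.
Expanding: 2*x - 50*y - 148 = 0.


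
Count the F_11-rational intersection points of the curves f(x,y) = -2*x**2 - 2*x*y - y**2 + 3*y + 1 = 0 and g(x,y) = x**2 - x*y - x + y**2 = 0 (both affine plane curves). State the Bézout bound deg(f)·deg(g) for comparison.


Common zeros: ∅; count = 0; Bézout bound = 4.

deg(f) = 2, deg(g) = 2, so Bézout bound = 4.
Scan x ∈ F_11. For each x, list the y ∈ F_11 with f(x, y) ≡ 0 and those with g(x, y) ≡ 0 (mod 11); the common zeros in that column are the intersection.
  x = 0: f ≡ 0 at y ∈ ∅; g ≡ 0 at y ∈ {0}; common: ∅.
  x = 1: f ≡ 0 at y ∈ ∅; g ≡ 0 at y ∈ {0, 1}; common: ∅.
  x = 2: f ≡ 0 at y ∈ ∅; g ≡ 0 at y ∈ ∅; common: ∅.
  x = 3: f ≡ 0 at y ∈ ∅; g ≡ 0 at y ∈ ∅; common: ∅.
  x = 4: f ≡ 0 at y ∈ {3}; g ≡ 0 at y ∈ {7, 8}; common: ∅.
  x = 5: f ≡ 0 at y ∈ ∅; g ≡ 0 at y ∈ {8}; common: ∅.
  x = 6: f ≡ 0 at y ∈ ∅; g ≡ 0 at y ∈ {2, 4}; common: ∅.
  x = 7: f ≡ 0 at y ∈ ∅; g ≡ 0 at y ∈ ∅; common: ∅.
  x = 8: f ≡ 0 at y ∈ ∅; g ≡ 0 at y ∈ {2, 6}; common: ∅.
  x = 9: f ≡ 0 at y ∈ ∅; g ≡ 0 at y ∈ ∅; common: ∅.
  x = 10: f ≡ 0 at y ∈ ∅; g ≡ 0 at y ∈ {4, 6}; common: ∅.
Collecting: common zeros = ∅, so the count is 0.
Comparison with the Bézout bound: 0 ≤ 4 = deg(f)·deg(g), as expected for curves with no common component (the affine F_11-count falls short of the bound because intersections may lie at infinity, over extension fields, or carry multiplicity).


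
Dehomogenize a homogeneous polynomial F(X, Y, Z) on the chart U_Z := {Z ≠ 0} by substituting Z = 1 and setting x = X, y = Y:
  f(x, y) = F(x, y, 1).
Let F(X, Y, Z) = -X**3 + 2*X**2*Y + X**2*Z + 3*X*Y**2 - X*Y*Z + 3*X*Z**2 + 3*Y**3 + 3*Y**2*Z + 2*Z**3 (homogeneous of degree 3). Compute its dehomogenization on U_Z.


f(x, y) = -x**3 + 2*x**2*y + x**2 + 3*x*y**2 - x*y + 3*x + 3*y**3 + 3*y**2 + 2

On U_Z we set Z = 1. Each monomial c·X^i·Y^j·Z^k in F becomes c·x^i·y^j·1^k = c·x^i·y^j.
Substituting Z = 1: F(X, Y, 1) = -x**3 + 2*x**2*y + x**2 + 3*x*y**2 - x*y + 3*x + 3*y**3 + 3*y**2 + 2.
Note: deg(f) ≤ deg(F) = 3; strict inequality happens when F is divisible by Z (lost terms).


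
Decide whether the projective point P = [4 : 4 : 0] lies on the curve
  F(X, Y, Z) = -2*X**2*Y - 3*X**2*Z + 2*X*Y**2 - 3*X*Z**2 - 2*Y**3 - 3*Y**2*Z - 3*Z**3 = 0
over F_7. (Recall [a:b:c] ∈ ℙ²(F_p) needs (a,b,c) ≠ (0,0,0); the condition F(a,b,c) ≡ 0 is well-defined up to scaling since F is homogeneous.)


F(4,4,0) ≡ 5 (mod 7); P is NOT on the curve.

Evaluate F(4, 4, 0) term-by-term (mod 7).
  -2*X**2*Y ↦ -2·16·4·1 = -128
  -3*X**2*Z ↦ -3·16·1·0 = 0
  2*X*Y**2 ↦ 2·4·16·1 = 128
  -3*X*Z**2 ↦ -3·4·1·0 = 0
  -2*Y**3 ↦ -2·1·64·1 = -128
  -3*Y**2*Z ↦ -3·1·16·0 = 0
  -3*Z**3 ↦ -3·1·1·0 = 0
Sum: F(4, 4, 0) = (-128) + (0) + (128) + (0) + (-128) + (0) + (0) = -128.
Reducing mod 7: -128 ≡ 5 (mod 7).
Since F(a, b, c) ≡ 5 ≠ 0 (mod 7), P does NOT lie on the curve.


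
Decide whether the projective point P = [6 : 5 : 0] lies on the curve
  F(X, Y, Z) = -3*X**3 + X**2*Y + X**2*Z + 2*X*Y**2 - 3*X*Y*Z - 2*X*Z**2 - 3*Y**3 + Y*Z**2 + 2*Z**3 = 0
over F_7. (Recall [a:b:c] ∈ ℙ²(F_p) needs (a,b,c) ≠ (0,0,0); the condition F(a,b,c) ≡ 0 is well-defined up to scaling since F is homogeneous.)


F(6,5,0) ≡ 3 (mod 7); P is NOT on the curve.

Evaluate F(6, 5, 0) term-by-term (mod 7).
  -3*X**3 ↦ -3·216·1·1 = -648
  X**2*Y ↦ 1·36·5·1 = 180
  X**2*Z ↦ 1·36·1·0 = 0
  2*X*Y**2 ↦ 2·6·25·1 = 300
  -3*X*Y*Z ↦ -3·6·5·0 = 0
  -2*X*Z**2 ↦ -2·6·1·0 = 0
  -3*Y**3 ↦ -3·1·125·1 = -375
  Y*Z**2 ↦ 1·1·5·0 = 0
  2*Z**3 ↦ 2·1·1·0 = 0
Sum: F(6, 5, 0) = (-648) + (180) + (0) + (300) + (0) + (0) + (-375) + (0) + (0) = -543.
Reducing mod 7: -543 ≡ 3 (mod 7).
Since F(a, b, c) ≡ 3 ≠ 0 (mod 7), P does NOT lie on the curve.


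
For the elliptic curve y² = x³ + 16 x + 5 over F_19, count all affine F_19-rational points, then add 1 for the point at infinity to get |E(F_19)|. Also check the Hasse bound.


Affine points = {(0, 9), (0, 10), (2, 8), (2, 11), (3, 2), (3, 17), (4, 0), (5, 1), (5, 18), (7, 2), (7, 17), (9, 2), (9, 17), (10, 5), (10, 14), (11, 7), (11, 12), (12, 5), (12, 14), (13, 4), (13, 15), (14, 3), (14, 16), (16, 5), (16, 14), (18, 8), (18, 11)}; affine count = 27; |E(F_19)| = 28.

Discriminant check: Δ ∝ 4a³ + 27b² = 4·16³ + 27·5² = 4·4096 + 27·25 ≡ 16 (mod 19). Nonzero ⇒ E is nonsingular.
For each x ∈ F_19, compute rhs = x³ + 16·x + 5 mod 19, then count y ∈ F_19 with y² ≡ rhs.
  x = 0: rhs = 5, matching y values: 9, 10 (2 points).
  x = 1: rhs = 3, matching y values: none (0 points).
  x = 2: rhs = 7, matching y values: 8, 11 (2 points).
  x = 3: rhs = 4, matching y values: 2, 17 (2 points).
  x = 4: rhs = 0, matching y values: 0 (1 points).
  x = 5: rhs = 1, matching y values: 1, 18 (2 points).
  x = 6: rhs = 13, matching y values: none (0 points).
  x = 7: rhs = 4, matching y values: 2, 17 (2 points).
  x = 8: rhs = 18, matching y values: none (0 points).
  x = 9: rhs = 4, matching y values: 2, 17 (2 points).
  x = 10: rhs = 6, matching y values: 5, 14 (2 points).
  x = 11: rhs = 11, matching y values: 7, 12 (2 points).
  x = 12: rhs = 6, matching y values: 5, 14 (2 points).
  x = 13: rhs = 16, matching y values: 4, 15 (2 points).
  x = 14: rhs = 9, matching y values: 3, 16 (2 points).
  x = 15: rhs = 10, matching y values: none (0 points).
  x = 16: rhs = 6, matching y values: 5, 14 (2 points).
  x = 17: rhs = 3, matching y values: none (0 points).
  x = 18: rhs = 7, matching y values: 8, 11 (2 points).
Total affine count: 27.
Full point count |E(F_19)| = 27 + 1 = 28.
Hasse bound: |28 − (19+1)| = |8| = 8 ≤ 2√19 ≈ 8.7178 ✓.


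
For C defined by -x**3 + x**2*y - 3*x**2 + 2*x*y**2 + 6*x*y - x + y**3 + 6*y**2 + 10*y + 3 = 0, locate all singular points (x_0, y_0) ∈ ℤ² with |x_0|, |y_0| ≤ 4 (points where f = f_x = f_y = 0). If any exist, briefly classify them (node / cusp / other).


Singular points: {(-1, -1)}; classification: node.

Compute partial derivatives:
  f_x = -3*x**2 + 2*x*y - 6*x + 2*y**2 + 6*y - 1.
  f_y = x**2 + 4*x*y + 6*x + 3*y**2 + 12*y + 10.
Scan x_0 ∈ {−4, ..., 4}. For each x_0, f_y(x_0, y) is a polynomial in y; find its integer roots y ∈ {−4, ..., 4}, then test f_x and f at those candidates.
  x = -4: f_y(-4, y) = 3*y**2 - 4*y + 2; no integer root y with |y| ≤ 4.
  x = -3: f_y(-3, y) = 3*y**2 + 1; no integer root y with |y| ≤ 4.
  x = -2: f_y(-2, y) = 3*y**2 + 4*y + 2; no integer root y with |y| ≤ 4.
  x = -1: f_y(-1, y) = 3*y**2 + 8*y + 5; vanishes at y ∈ {-1}. (-1, -1): f_x = 0, f = 0 — SINGULAR.
  x = 0: f_y(0, y) = 3*y**2 + 12*y + 10; no integer root y with |y| ≤ 4.
  x = 1: f_y(1, y) = 3*y**2 + 16*y + 17; no integer root y with |y| ≤ 4.
  x = 2: f_y(2, y) = 3*y**2 + 20*y + 26; no integer root y with |y| ≤ 4.
  x = 3: f_y(3, y) = 3*y**2 + 24*y + 37; no integer root y with |y| ≤ 4.
  x = 4: f_y(4, y) = 3*y**2 + 28*y + 50; no integer root y with |y| ≤ 4.
Only singular point on the grid: (-1, -1).
Classify: substitute x = -1 + u, y = -1 + v and expand: f = -u**3 + u**2*v - u**2 + 2*u*v**2 + v**3 + v**2.
No constant or linear terms (consistent with a singular point). Quadratic part: -u**2 + v**2. Cubic part: -u**3 + u**2*v + 2*u*v**2 + v**3.
The quadratic part v**2 - u**2 = (v − u)(v + u) splits into two distinct linear factors, so there are two distinct tangent lines y − -1 = ±(x − -1) — this is a node (ordinary double point).
Classification: node.
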